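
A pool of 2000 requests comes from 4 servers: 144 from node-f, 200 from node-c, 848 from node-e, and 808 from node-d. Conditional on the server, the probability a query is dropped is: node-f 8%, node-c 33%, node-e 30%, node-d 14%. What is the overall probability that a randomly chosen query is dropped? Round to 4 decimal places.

0.2225

Unnormalized posteriors (prior × likelihood):
  node-f: 0.072 × 0.08 = 0.00576
  node-c: 0.1 × 0.33 = 0.033
  node-e: 0.424 × 0.3 = 0.1272
  node-d: 0.404 × 0.14 = 0.05656
P(dropped) = 0.00576 + 0.033 + 0.1272 + 0.05656 = 0.22252 → 0.2225.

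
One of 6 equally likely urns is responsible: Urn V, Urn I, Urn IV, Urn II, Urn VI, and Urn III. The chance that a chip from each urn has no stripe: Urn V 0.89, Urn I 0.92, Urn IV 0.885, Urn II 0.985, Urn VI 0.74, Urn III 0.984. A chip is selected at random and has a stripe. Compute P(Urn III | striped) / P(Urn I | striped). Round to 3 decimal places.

0.200

Taking complements, P(striped | each) = Urn V 0.11, Urn I 0.08, Urn IV 0.115, Urn II 0.015, Urn VI 0.26, Urn III 0.016.
With a uniform prior (1/6 each), posterior ∝ likelihood:
  Urn V: 0.11
  Urn I: 0.08
  Urn IV: 0.115
  Urn II: 0.015
  Urn VI: 0.26
  Urn III: 0.016
Normalizing constant = 0.596.
The ratio is 0.016 / 0.08 (the normalizer cancels) = 0.200.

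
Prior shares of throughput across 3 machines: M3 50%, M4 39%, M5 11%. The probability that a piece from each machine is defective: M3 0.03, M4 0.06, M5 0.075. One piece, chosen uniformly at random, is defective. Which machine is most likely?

By Bayes' rule, posterior ∝ prior × likelihood:
  M3: 0.5 × 0.03 = 0.015
  M4: 0.39 × 0.06 = 0.0234
  M5: 0.11 × 0.075 = 0.00825
Normalizing constant = 0.04665.
Largest term belongs to M4, so M4 is most probable.

M4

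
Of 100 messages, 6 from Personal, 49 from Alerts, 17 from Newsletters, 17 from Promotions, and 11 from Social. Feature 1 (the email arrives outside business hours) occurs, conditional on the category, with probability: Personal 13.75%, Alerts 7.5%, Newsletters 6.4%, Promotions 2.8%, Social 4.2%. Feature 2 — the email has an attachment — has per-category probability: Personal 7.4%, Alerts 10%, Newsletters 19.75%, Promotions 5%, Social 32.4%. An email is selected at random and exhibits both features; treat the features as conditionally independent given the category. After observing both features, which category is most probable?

Compute prior × likelihood for every hypothesis:
  Personal: 0.06 × 0.1375 × 0.074 = 0.0006105
  Alerts: 0.49 × 0.075 × 0.1 = 0.003675
  Newsletters: 0.17 × 0.064 × 0.1975 = 0.0021488
  Promotions: 0.17 × 0.028 × 0.05 = 0.000238
  Social: 0.11 × 0.042 × 0.324 = 0.00149688
Total = 0.00816918.
Largest term belongs to Alerts, so Alerts is most probable.

Alerts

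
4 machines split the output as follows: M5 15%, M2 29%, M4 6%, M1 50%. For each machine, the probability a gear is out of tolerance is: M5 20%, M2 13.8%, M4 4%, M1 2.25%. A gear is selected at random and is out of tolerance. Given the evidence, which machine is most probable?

Prior × likelihood for each hypothesis:
  M5: 0.15 × 0.2 = 0.03
  M2: 0.29 × 0.138 = 0.04002
  M4: 0.06 × 0.04 = 0.0024
  M1: 0.5 × 0.0225 = 0.01125
Normalizing constant = 0.08367.
Largest term belongs to M2, so M2 is most probable.

M2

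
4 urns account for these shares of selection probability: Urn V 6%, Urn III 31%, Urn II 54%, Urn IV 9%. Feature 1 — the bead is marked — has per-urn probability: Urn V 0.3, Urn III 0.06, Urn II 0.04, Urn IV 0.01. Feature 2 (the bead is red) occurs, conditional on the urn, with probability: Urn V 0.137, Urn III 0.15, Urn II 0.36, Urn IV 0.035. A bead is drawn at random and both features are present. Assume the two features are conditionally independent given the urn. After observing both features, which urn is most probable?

Urn II

By Bayes' rule, posterior ∝ prior × likelihood:
  Urn V: 0.06 × 0.3 × 0.137 = 0.002466
  Urn III: 0.31 × 0.06 × 0.15 = 0.00279
  Urn II: 0.54 × 0.04 × 0.36 = 0.007776
  Urn IV: 0.09 × 0.01 × 0.035 = 0.0000315
Sum = 0.0130635.
Largest term belongs to Urn II, so Urn II is most probable.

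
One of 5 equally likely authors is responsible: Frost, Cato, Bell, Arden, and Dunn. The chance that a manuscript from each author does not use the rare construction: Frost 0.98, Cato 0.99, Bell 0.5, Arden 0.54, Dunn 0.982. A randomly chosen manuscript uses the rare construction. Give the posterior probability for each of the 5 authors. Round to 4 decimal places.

Frost 0.0198, Cato 0.0099, Bell 0.4960, Arden 0.4563, Dunn 0.0179

Taking complements, P(rare-form | each) = Frost 0.02, Cato 0.01, Bell 0.5, Arden 0.46, Dunn 0.018.
With a uniform prior (1/5 each), posterior ∝ likelihood:
  Frost: 0.02
  Cato: 0.01
  Bell: 0.5
  Arden: 0.46
  Dunn: 0.018
Normalizing constant = 1.008.
P(Frost | rare-form) = 0.02/1.008 ≈ 0.0198
P(Cato | rare-form) = 0.01/1.008 ≈ 0.0099
P(Bell | rare-form) = 0.5/1.008 ≈ 0.4960
P(Arden | rare-form) = 0.46/1.008 ≈ 0.4563
P(Dunn | rare-form) = 0.018/1.008 ≈ 0.0179
(Check: 0.0198+0.0099+0.4960+0.4563+0.0179 = 0.9999.)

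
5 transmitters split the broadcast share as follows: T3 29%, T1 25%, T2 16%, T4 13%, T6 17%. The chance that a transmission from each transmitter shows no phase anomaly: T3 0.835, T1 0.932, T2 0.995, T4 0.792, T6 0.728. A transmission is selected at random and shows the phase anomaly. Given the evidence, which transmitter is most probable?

Taking complements, P(anomaly | each) = T3 0.165, T1 0.068, T2 0.005, T4 0.208, T6 0.272.
Unnormalized posteriors (prior × likelihood):
  T3: 0.29 × 0.165 = 0.04785
  T1: 0.25 × 0.068 = 0.017
  T2: 0.16 × 0.005 = 0.0008
  T4: 0.13 × 0.208 = 0.02704
  T6: 0.17 × 0.272 = 0.04624
Sum = 0.13893.
Largest term belongs to T3, so T3 is most probable.

T3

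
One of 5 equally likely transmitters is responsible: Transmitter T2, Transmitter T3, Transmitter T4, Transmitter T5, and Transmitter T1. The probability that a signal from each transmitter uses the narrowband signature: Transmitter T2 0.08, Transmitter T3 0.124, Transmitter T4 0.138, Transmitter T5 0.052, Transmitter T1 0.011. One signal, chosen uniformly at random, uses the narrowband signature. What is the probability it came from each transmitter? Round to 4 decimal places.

Transmitter T2 0.1975, Transmitter T3 0.3062, Transmitter T4 0.3407, Transmitter T5 0.1284, Transmitter T1 0.0272

Since the prior is uniform, the posterior is proportional to the likelihood:
  Transmitter T2: 0.08
  Transmitter T3: 0.124
  Transmitter T4: 0.138
  Transmitter T5: 0.052
  Transmitter T1: 0.011
Sum = 0.405.
P(Transmitter T2 | narrowband) = 0.08/0.405 ≈ 0.1975
P(Transmitter T3 | narrowband) = 0.124/0.405 ≈ 0.3062
P(Transmitter T4 | narrowband) = 0.138/0.405 ≈ 0.3407
P(Transmitter T5 | narrowband) = 0.052/0.405 ≈ 0.1284
P(Transmitter T1 | narrowband) = 0.011/0.405 ≈ 0.0272
(Check: 0.1975+0.3062+0.3407+0.1284+0.0272 = 1.0000.)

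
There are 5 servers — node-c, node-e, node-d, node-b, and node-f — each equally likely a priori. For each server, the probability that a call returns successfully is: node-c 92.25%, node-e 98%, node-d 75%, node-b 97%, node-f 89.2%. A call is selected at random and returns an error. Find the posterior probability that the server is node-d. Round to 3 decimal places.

Taking complements, P(error | each) = node-c 0.0775, node-e 0.02, node-d 0.25, node-b 0.03, node-f 0.108.
Since the prior is uniform, the posterior is proportional to the likelihood:
  node-c: 0.0775
  node-e: 0.02
  node-d: 0.25
  node-b: 0.03
  node-f: 0.108
Sum = 0.4855.
P(node-d | evidence) = 0.25 / 0.4855 ≈ 0.515.

0.515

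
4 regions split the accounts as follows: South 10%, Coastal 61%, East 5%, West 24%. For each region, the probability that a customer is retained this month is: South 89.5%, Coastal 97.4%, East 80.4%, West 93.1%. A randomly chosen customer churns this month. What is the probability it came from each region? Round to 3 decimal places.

South 0.199, Coastal 0.301, East 0.186, West 0.314

Taking complements, P(churn | each) = South 0.105, Coastal 0.026, East 0.196, West 0.069.
Unnormalized posteriors (prior × likelihood):
  South: 0.1 × 0.105 = 0.0105
  Coastal: 0.61 × 0.026 = 0.01586
  East: 0.05 × 0.196 = 0.0098
  West: 0.24 × 0.069 = 0.01656
Total = 0.05272.
P(South | churn) = 0.0105/0.05272 ≈ 0.199
P(Coastal | churn) = 0.01586/0.05272 ≈ 0.301
P(East | churn) = 0.0098/0.05272 ≈ 0.186
P(West | churn) = 0.01656/0.05272 ≈ 0.314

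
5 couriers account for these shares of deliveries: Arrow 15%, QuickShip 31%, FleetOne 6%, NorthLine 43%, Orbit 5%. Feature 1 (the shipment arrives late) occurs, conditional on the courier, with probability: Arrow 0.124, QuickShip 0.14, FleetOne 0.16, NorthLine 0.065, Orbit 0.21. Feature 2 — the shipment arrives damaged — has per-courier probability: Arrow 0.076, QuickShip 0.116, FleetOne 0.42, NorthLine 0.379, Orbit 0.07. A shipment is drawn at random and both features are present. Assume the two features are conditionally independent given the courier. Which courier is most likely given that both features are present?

Unnormalized posteriors (prior × likelihood):
  Arrow: 0.15 × 0.124 × 0.076 = 0.0014136
  QuickShip: 0.31 × 0.14 × 0.116 = 0.0050344
  FleetOne: 0.06 × 0.16 × 0.42 = 0.004032
  NorthLine: 0.43 × 0.065 × 0.379 = 0.01059305
  Orbit: 0.05 × 0.21 × 0.07 = 0.000735
Normalizing constant = 0.02180805.
Largest term belongs to NorthLine, so NorthLine is most probable.

NorthLine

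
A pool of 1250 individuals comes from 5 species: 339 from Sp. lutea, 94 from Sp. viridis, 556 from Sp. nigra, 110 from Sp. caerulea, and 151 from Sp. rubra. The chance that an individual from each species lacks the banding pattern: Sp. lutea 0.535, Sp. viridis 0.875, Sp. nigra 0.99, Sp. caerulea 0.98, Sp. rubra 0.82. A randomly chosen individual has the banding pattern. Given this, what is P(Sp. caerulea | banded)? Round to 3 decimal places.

0.011

Taking complements, P(banded | each) = Sp. lutea 0.465, Sp. viridis 0.125, Sp. nigra 0.01, Sp. caerulea 0.02, Sp. rubra 0.18.
By Bayes' rule, posterior ∝ prior × likelihood:
  Sp. lutea: 0.2712 × 0.465 = 0.126108
  Sp. viridis: 0.0752 × 0.125 = 0.0094
  Sp. nigra: 0.4448 × 0.01 = 0.004448
  Sp. caerulea: 0.088 × 0.02 = 0.00176
  Sp. rubra: 0.1208 × 0.18 = 0.021744
Sum = 0.16346.
P(Sp. caerulea | evidence) = 0.00176 / 0.16346 ≈ 0.011.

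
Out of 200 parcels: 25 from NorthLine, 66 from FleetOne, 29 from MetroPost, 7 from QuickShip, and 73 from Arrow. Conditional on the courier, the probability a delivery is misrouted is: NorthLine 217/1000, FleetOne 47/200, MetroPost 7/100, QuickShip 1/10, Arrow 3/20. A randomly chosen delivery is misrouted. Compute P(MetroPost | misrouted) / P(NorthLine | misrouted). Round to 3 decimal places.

Unnormalized posteriors (prior × likelihood):
  NorthLine: 0.125 × 0.217 = 0.027125
  FleetOne: 0.33 × 0.235 = 0.07755
  MetroPost: 0.145 × 0.07 = 0.01015
  QuickShip: 0.035 × 0.1 = 0.0035
  Arrow: 0.365 × 0.15 = 0.05475
Sum = 0.173075.
The ratio is 0.01015 / 0.027125 (the normalizer cancels) = 0.374.

0.374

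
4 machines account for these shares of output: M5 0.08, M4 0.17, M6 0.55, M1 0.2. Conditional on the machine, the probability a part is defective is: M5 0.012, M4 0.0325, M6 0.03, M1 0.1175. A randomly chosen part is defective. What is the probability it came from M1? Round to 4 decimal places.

0.5055

Unnormalized posteriors (prior × likelihood):
  M5: 0.08 × 0.012 = 0.00096
  M4: 0.17 × 0.0325 = 0.005525
  M6: 0.55 × 0.03 = 0.0165
  M1: 0.2 × 0.1175 = 0.0235
Sum = 0.046485.
P(M1 | evidence) = 0.0235 / 0.046485 ≈ 0.5055.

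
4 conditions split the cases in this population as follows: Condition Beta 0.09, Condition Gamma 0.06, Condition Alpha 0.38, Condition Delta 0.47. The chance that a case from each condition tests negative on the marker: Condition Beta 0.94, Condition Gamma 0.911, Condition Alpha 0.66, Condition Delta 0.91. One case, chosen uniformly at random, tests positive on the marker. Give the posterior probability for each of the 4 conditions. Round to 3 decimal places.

Taking complements, P(marker-positive | each) = Condition Beta 0.06, Condition Gamma 0.089, Condition Alpha 0.34, Condition Delta 0.09.
By Bayes' rule, posterior ∝ prior × likelihood:
  Condition Beta: 0.09 × 0.06 = 0.0054
  Condition Gamma: 0.06 × 0.089 = 0.00534
  Condition Alpha: 0.38 × 0.34 = 0.1292
  Condition Delta: 0.47 × 0.09 = 0.0423
Sum = 0.18224.
P(Condition Beta | marker-positive) = 0.0054/0.18224 ≈ 0.030
P(Condition Gamma | marker-positive) = 0.00534/0.18224 ≈ 0.029
P(Condition Alpha | marker-positive) = 0.1292/0.18224 ≈ 0.709
P(Condition Delta | marker-positive) = 0.0423/0.18224 ≈ 0.232

Condition Beta 0.030, Condition Gamma 0.029, Condition Alpha 0.709, Condition Delta 0.232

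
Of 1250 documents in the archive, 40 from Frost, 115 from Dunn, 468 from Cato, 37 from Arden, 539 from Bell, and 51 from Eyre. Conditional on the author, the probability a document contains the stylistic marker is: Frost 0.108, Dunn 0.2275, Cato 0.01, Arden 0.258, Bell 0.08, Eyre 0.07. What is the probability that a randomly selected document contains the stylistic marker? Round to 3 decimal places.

Prior × likelihood for each hypothesis:
  Frost: 0.032 × 0.108 = 0.003456
  Dunn: 0.092 × 0.2275 = 0.02093
  Cato: 0.3744 × 0.01 = 0.003744
  Arden: 0.0296 × 0.258 = 0.0076368
  Bell: 0.4312 × 0.08 = 0.034496
  Eyre: 0.0408 × 0.07 = 0.002856
P(marker) = 0.003456 + 0.02093 + 0.003744 + 0.0076368 + 0.034496 + 0.002856 = 0.0731188 → 0.073.

0.073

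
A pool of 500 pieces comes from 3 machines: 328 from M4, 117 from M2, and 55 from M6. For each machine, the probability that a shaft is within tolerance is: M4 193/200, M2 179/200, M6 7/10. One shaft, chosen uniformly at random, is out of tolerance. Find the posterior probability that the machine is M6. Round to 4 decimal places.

0.4098

Taking complements, P(oversize | each) = M4 0.035, M2 0.105, M6 0.3.
Prior × likelihood for each hypothesis:
  M4: 0.656 × 0.035 = 0.02296
  M2: 0.234 × 0.105 = 0.02457
  M6: 0.11 × 0.3 = 0.033
Sum = 0.08053.
P(M6 | evidence) = 0.033 / 0.08053 ≈ 0.4098.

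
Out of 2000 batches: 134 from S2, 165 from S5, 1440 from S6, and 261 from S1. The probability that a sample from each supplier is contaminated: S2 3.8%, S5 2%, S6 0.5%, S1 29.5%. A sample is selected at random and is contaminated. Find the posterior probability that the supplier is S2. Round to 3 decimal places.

0.055

Unnormalized posteriors (prior × likelihood):
  S2: 0.067 × 0.038 = 0.002546
  S5: 0.0825 × 0.02 = 0.00165
  S6: 0.72 × 0.005 = 0.0036
  S1: 0.1305 × 0.295 = 0.0384975
Total = 0.0462935.
P(S2 | evidence) = 0.002546 / 0.0462935 ≈ 0.055.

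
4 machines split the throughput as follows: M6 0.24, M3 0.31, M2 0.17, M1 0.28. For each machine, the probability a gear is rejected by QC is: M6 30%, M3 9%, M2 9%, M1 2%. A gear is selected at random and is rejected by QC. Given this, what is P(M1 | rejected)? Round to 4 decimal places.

Unnormalized posteriors (prior × likelihood):
  M6: 0.24 × 0.3 = 0.072
  M3: 0.31 × 0.09 = 0.0279
  M2: 0.17 × 0.09 = 0.0153
  M1: 0.28 × 0.02 = 0.0056
Total = 0.1208.
P(M1 | evidence) = 0.0056 / 0.1208 ≈ 0.0464.

0.0464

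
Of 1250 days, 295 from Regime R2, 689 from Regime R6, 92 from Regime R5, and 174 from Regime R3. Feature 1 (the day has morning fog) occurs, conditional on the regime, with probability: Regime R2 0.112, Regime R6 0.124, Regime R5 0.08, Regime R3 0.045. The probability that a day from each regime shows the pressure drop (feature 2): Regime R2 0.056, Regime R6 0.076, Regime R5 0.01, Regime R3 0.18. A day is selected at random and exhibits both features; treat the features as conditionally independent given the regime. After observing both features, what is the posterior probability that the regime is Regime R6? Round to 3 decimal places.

Compute prior × likelihood for every hypothesis:
  Regime R2: 0.236 × 0.112 × 0.056 = 0.001480192
  Regime R6: 0.5512 × 0.124 × 0.076 = 0.0051945088
  Regime R5: 0.0736 × 0.08 × 0.01 = 0.00005888
  Regime R3: 0.1392 × 0.045 × 0.18 = 0.00112752
Sum = 0.0078611008.
P(Regime R6 | evidence) = 0.0051945088 / 0.0078611008 ≈ 0.661.

0.661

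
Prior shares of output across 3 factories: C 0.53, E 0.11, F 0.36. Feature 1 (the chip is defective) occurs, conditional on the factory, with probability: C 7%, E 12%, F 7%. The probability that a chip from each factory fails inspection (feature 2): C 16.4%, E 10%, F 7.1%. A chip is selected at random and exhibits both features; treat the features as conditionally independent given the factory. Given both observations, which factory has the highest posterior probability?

C

Prior × likelihood for each hypothesis:
  C: 0.53 × 0.07 × 0.164 = 0.0060844
  E: 0.11 × 0.12 × 0.1 = 0.00132
  F: 0.36 × 0.07 × 0.071 = 0.0017892
Normalizing constant = 0.0091936.
Largest term belongs to C, so C is most probable.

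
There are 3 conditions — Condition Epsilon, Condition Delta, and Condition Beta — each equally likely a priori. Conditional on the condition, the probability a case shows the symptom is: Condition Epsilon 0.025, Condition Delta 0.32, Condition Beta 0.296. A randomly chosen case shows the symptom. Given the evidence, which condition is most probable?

Condition Delta

With a uniform prior (1/3 each), posterior ∝ likelihood:
  Condition Epsilon: 0.025
  Condition Delta: 0.32
  Condition Beta: 0.296
Sum = 0.641.
Largest term belongs to Condition Delta, so Condition Delta is most probable.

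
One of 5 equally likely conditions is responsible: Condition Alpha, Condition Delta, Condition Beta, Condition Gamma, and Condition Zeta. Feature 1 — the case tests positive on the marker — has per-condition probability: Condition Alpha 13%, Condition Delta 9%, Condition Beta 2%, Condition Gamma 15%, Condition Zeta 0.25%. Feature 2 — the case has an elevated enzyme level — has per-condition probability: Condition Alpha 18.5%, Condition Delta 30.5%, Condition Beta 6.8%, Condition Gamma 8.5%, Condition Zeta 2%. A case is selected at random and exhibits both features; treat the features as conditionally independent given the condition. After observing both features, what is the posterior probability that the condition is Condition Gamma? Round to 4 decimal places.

0.1942

With a uniform prior (1/5 each), posterior ∝ likelihood:
  Condition Alpha: 0.13 × 0.185 = 0.02405
  Condition Delta: 0.09 × 0.305 = 0.02745
  Condition Beta: 0.02 × 0.068 = 0.00136
  Condition Gamma: 0.15 × 0.085 = 0.01275
  Condition Zeta: 0.0025 × 0.02 = 0.00005
Total = 0.06566.
P(Condition Gamma | evidence) = 0.01275 / 0.06566 ≈ 0.1942.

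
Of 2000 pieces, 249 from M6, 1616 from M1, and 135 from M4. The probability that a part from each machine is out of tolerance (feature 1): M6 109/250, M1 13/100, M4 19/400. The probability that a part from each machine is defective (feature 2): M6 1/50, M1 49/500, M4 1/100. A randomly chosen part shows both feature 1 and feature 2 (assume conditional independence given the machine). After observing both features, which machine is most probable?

M1

Compute prior × likelihood for every hypothesis:
  M6: 0.1245 × 0.436 × 0.02 = 0.00108564
  M1: 0.808 × 0.13 × 0.098 = 0.01029392
  M4: 0.0675 × 0.0475 × 0.01 = 0.0000320625
Normalizing constant = 0.0114116225.
Largest term belongs to M1, so M1 is most probable.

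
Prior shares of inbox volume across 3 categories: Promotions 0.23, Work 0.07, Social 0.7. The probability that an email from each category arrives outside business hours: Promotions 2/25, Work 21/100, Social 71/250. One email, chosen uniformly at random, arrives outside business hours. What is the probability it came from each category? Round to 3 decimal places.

Promotions 0.079, Work 0.063, Social 0.857

Compute prior × likelihood for every hypothesis:
  Promotions: 0.23 × 0.08 = 0.0184
  Work: 0.07 × 0.21 = 0.0147
  Social: 0.7 × 0.284 = 0.1988
Total = 0.2319.
P(Promotions | off-hours) = 0.0184/0.2319 ≈ 0.079
P(Work | off-hours) = 0.0147/0.2319 ≈ 0.063
P(Social | off-hours) = 0.1988/0.2319 ≈ 0.857
(Check: 0.079+0.063+0.857 = 0.999.)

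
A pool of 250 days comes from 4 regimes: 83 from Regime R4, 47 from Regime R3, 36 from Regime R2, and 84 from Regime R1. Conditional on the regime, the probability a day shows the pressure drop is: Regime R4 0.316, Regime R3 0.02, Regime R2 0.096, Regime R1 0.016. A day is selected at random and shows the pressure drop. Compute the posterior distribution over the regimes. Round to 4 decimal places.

By Bayes' rule, posterior ∝ prior × likelihood:
  Regime R4: 0.332 × 0.316 = 0.104912
  Regime R3: 0.188 × 0.02 = 0.00376
  Regime R2: 0.144 × 0.096 = 0.013824
  Regime R1: 0.336 × 0.016 = 0.005376
Normalizing constant = 0.127872.
P(Regime R4 | drop) = 0.104912/0.127872 ≈ 0.8204
P(Regime R3 | drop) = 0.00376/0.127872 ≈ 0.0294
P(Regime R2 | drop) = 0.013824/0.127872 ≈ 0.1081
P(Regime R1 | drop) = 0.005376/0.127872 ≈ 0.0420

Regime R4 0.8204, Regime R3 0.0294, Regime R2 0.1081, Regime R1 0.0420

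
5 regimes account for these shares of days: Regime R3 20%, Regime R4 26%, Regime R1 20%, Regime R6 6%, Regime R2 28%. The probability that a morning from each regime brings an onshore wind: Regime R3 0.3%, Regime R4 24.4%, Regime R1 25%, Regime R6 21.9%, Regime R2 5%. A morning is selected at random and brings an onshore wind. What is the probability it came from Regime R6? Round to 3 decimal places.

0.093

By Bayes' rule, posterior ∝ prior × likelihood:
  Regime R3: 0.2 × 0.003 = 0.0006
  Regime R4: 0.26 × 0.244 = 0.06344
  Regime R1: 0.2 × 0.25 = 0.05
  Regime R6: 0.06 × 0.219 = 0.01314
  Regime R2: 0.28 × 0.05 = 0.014
Sum = 0.14118.
P(Regime R6 | evidence) = 0.01314 / 0.14118 ≈ 0.093.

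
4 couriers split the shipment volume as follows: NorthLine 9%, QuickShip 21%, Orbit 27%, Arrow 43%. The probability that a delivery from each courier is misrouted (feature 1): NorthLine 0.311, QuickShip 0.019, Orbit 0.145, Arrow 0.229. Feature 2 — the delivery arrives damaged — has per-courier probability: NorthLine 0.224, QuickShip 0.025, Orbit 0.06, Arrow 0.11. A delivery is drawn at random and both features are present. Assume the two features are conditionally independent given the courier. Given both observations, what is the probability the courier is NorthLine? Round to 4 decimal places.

0.3207

Compute prior × likelihood for every hypothesis:
  NorthLine: 0.09 × 0.311 × 0.224 = 0.00626976
  QuickShip: 0.21 × 0.019 × 0.025 = 0.00009975
  Orbit: 0.27 × 0.145 × 0.06 = 0.002349
  Arrow: 0.43 × 0.229 × 0.11 = 0.0108317
Normalizing constant = 0.01955021.
P(NorthLine | evidence) = 0.00626976 / 0.01955021 ≈ 0.3207.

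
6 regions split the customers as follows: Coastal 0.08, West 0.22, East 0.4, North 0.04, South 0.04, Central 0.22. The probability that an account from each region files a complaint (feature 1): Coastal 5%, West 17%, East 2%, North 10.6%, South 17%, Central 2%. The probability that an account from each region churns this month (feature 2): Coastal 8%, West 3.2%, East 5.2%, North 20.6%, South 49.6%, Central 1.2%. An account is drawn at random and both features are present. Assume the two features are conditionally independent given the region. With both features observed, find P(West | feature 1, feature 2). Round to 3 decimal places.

0.192

Compute prior × likelihood for every hypothesis:
  Coastal: 0.08 × 0.05 × 0.08 = 0.00032
  West: 0.22 × 0.17 × 0.032 = 0.0011968
  East: 0.4 × 0.02 × 0.052 = 0.000416
  North: 0.04 × 0.106 × 0.206 = 0.00087344
  South: 0.04 × 0.17 × 0.496 = 0.0033728
  Central: 0.22 × 0.02 × 0.012 = 0.0000528
Normalizing constant = 0.00623184.
P(West | evidence) = 0.0011968 / 0.00623184 ≈ 0.192.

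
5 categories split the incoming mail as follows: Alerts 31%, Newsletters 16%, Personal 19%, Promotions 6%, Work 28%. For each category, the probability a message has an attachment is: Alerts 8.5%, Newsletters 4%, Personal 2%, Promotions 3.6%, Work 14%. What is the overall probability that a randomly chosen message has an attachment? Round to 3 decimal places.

0.078

Prior × likelihood for each hypothesis:
  Alerts: 0.31 × 0.085 = 0.02635
  Newsletters: 0.16 × 0.04 = 0.0064
  Personal: 0.19 × 0.02 = 0.0038
  Promotions: 0.06 × 0.036 = 0.00216
  Work: 0.28 × 0.14 = 0.0392
P(attachment) = 0.02635 + 0.0064 + 0.0038 + 0.00216 + 0.0392 = 0.07791 → 0.078.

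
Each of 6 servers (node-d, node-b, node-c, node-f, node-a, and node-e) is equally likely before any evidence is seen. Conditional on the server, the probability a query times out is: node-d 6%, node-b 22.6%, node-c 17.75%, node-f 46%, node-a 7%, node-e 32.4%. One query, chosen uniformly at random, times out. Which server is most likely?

node-f

Since the prior is uniform, the posterior is proportional to the likelihood:
  node-d: 0.06
  node-b: 0.226
  node-c: 0.1775
  node-f: 0.46
  node-a: 0.07
  node-e: 0.324
Sum = 1.3175.
Largest term belongs to node-f, so node-f is most probable.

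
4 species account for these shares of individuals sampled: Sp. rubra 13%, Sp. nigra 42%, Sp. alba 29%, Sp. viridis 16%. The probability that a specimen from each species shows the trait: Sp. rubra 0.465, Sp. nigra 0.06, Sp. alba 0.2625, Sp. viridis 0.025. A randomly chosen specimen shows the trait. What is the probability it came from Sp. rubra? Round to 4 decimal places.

0.3647

By Bayes' rule, posterior ∝ prior × likelihood:
  Sp. rubra: 0.13 × 0.465 = 0.06045
  Sp. nigra: 0.42 × 0.06 = 0.0252
  Sp. alba: 0.29 × 0.2625 = 0.076125
  Sp. viridis: 0.16 × 0.025 = 0.004
Total = 0.165775.
P(Sp. rubra | evidence) = 0.06045 / 0.165775 ≈ 0.3647.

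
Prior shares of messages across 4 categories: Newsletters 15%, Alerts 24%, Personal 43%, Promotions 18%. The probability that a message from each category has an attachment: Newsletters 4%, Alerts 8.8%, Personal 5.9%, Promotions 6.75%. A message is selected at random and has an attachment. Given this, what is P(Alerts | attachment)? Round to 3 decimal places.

0.327

Prior × likelihood for each hypothesis:
  Newsletters: 0.15 × 0.04 = 0.006
  Alerts: 0.24 × 0.088 = 0.02112
  Personal: 0.43 × 0.059 = 0.02537
  Promotions: 0.18 × 0.0675 = 0.01215
Normalizing constant = 0.06464.
P(Alerts | evidence) = 0.02112 / 0.06464 ≈ 0.327.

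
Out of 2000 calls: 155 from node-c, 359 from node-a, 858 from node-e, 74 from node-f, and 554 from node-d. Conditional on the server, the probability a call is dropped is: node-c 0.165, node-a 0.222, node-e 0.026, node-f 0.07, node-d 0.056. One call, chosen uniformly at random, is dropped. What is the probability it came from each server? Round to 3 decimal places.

Compute prior × likelihood for every hypothesis:
  node-c: 0.0775 × 0.165 = 0.0127875
  node-a: 0.1795 × 0.222 = 0.039849
  node-e: 0.429 × 0.026 = 0.011154
  node-f: 0.037 × 0.07 = 0.00259
  node-d: 0.277 × 0.056 = 0.015512
Normalizing constant = 0.0818925.
P(node-c | dropped) = 0.0127875/0.0818925 ≈ 0.156
P(node-a | dropped) = 0.039849/0.0818925 ≈ 0.487
P(node-e | dropped) = 0.011154/0.0818925 ≈ 0.136
P(node-f | dropped) = 0.00259/0.0818925 ≈ 0.032
P(node-d | dropped) = 0.015512/0.0818925 ≈ 0.189
(Check: 0.156+0.487+0.136+0.032+0.189 = 1.000.)

node-c 0.156, node-a 0.487, node-e 0.136, node-f 0.032, node-d 0.189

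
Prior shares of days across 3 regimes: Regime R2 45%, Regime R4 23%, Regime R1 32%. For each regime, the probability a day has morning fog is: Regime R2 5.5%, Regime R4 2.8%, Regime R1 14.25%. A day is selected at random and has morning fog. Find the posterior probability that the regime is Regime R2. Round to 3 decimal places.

0.322

Compute prior × likelihood for every hypothesis:
  Regime R2: 0.45 × 0.055 = 0.02475
  Regime R4: 0.23 × 0.028 = 0.00644
  Regime R1: 0.32 × 0.1425 = 0.0456
Total = 0.07679.
P(Regime R2 | evidence) = 0.02475 / 0.07679 ≈ 0.322.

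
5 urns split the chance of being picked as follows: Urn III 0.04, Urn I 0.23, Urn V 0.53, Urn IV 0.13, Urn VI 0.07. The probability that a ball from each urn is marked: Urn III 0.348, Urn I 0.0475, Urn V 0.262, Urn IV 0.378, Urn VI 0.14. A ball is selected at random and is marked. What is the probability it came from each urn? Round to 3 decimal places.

Urn III 0.063, Urn I 0.049, Urn V 0.624, Urn IV 0.221, Urn VI 0.044

Unnormalized posteriors (prior × likelihood):
  Urn III: 0.04 × 0.348 = 0.01392
  Urn I: 0.23 × 0.0475 = 0.010925
  Urn V: 0.53 × 0.262 = 0.13886
  Urn IV: 0.13 × 0.378 = 0.04914
  Urn VI: 0.07 × 0.14 = 0.0098
Sum = 0.222645.
P(Urn III | marked) = 0.01392/0.222645 ≈ 0.063
P(Urn I | marked) = 0.010925/0.222645 ≈ 0.049
P(Urn V | marked) = 0.13886/0.222645 ≈ 0.624
P(Urn IV | marked) = 0.04914/0.222645 ≈ 0.221
P(Urn VI | marked) = 0.0098/0.222645 ≈ 0.044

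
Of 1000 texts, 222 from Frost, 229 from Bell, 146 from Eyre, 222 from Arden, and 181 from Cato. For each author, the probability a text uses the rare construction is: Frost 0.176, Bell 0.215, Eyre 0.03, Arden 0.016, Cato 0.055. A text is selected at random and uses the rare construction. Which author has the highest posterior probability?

Prior × likelihood for each hypothesis:
  Frost: 0.222 × 0.176 = 0.039072
  Bell: 0.229 × 0.215 = 0.049235
  Eyre: 0.146 × 0.03 = 0.00438
  Arden: 0.222 × 0.016 = 0.003552
  Cato: 0.181 × 0.055 = 0.009955
Sum = 0.106194.
Largest term belongs to Bell, so Bell is most probable.

Bell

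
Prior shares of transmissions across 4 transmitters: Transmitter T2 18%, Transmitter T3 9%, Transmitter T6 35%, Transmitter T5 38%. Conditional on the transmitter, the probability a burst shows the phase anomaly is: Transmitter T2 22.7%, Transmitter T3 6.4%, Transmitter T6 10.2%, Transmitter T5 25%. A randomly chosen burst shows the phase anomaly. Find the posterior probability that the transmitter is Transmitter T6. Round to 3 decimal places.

By Bayes' rule, posterior ∝ prior × likelihood:
  Transmitter T2: 0.18 × 0.227 = 0.04086
  Transmitter T3: 0.09 × 0.064 = 0.00576
  Transmitter T6: 0.35 × 0.102 = 0.0357
  Transmitter T5: 0.38 × 0.25 = 0.095
Normalizing constant = 0.17732.
P(Transmitter T6 | evidence) = 0.0357 / 0.17732 ≈ 0.201.

0.201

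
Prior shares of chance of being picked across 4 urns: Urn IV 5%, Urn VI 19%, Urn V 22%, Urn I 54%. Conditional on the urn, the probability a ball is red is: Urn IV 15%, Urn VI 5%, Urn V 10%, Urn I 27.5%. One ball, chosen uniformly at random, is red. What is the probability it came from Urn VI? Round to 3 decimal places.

0.051

Prior × likelihood for each hypothesis:
  Urn IV: 0.05 × 0.15 = 0.0075
  Urn VI: 0.19 × 0.05 = 0.0095
  Urn V: 0.22 × 0.1 = 0.022
  Urn I: 0.54 × 0.275 = 0.1485
Sum = 0.1875.
P(Urn VI | evidence) = 0.0095 / 0.1875 ≈ 0.051.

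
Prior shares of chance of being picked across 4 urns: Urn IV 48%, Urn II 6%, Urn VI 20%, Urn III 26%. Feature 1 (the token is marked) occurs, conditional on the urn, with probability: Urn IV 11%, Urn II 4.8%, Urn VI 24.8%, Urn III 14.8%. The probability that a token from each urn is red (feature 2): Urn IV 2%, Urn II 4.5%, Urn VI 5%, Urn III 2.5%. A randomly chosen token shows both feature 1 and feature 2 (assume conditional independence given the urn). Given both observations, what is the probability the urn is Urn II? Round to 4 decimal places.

0.0280

Compute prior × likelihood for every hypothesis:
  Urn IV: 0.48 × 0.11 × 0.02 = 0.001056
  Urn II: 0.06 × 0.048 × 0.045 = 0.0001296
  Urn VI: 0.2 × 0.248 × 0.05 = 0.00248
  Urn III: 0.26 × 0.148 × 0.025 = 0.000962
Total = 0.0046276.
P(Urn II | evidence) = 0.0001296 / 0.0046276 ≈ 0.0280.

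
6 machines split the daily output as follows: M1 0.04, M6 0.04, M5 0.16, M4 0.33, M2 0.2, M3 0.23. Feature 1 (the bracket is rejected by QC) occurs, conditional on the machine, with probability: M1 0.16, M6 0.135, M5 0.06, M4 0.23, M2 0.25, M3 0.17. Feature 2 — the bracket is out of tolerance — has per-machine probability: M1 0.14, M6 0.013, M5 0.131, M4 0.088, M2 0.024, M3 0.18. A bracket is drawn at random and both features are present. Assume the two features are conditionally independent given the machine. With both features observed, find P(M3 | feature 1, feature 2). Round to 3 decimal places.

Compute prior × likelihood for every hypothesis:
  M1: 0.04 × 0.16 × 0.14 = 0.000896
  M6: 0.04 × 0.135 × 0.013 = 0.0000702
  M5: 0.16 × 0.06 × 0.131 = 0.0012576
  M4: 0.33 × 0.23 × 0.088 = 0.0066792
  M2: 0.2 × 0.25 × 0.024 = 0.0012
  M3: 0.23 × 0.17 × 0.18 = 0.007038
Normalizing constant = 0.017141.
P(M3 | evidence) = 0.007038 / 0.017141 ≈ 0.411.

0.411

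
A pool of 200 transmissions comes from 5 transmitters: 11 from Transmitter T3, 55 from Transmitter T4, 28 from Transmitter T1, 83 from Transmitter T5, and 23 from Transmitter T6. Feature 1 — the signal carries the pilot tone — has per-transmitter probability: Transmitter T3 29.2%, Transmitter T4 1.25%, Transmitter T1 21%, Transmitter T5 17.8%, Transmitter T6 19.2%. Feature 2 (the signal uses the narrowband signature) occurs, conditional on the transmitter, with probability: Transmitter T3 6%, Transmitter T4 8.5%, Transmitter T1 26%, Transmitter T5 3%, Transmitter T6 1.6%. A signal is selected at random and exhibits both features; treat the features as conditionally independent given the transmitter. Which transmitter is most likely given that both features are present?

Transmitter T1

Compute prior × likelihood for every hypothesis:
  Transmitter T3: 0.055 × 0.292 × 0.06 = 0.0009636
  Transmitter T4: 0.275 × 0.0125 × 0.085 = 0.0002921875
  Transmitter T1: 0.14 × 0.21 × 0.26 = 0.007644
  Transmitter T5: 0.415 × 0.178 × 0.03 = 0.0022161
  Transmitter T6: 0.115 × 0.192 × 0.016 = 0.00035328
Total = 0.0114691675.
Largest term belongs to Transmitter T1, so Transmitter T1 is most probable.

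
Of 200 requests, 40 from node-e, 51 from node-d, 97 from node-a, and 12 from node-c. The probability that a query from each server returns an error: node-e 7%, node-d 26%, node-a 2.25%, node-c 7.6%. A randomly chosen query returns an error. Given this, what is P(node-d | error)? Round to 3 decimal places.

0.692

By Bayes' rule, posterior ∝ prior × likelihood:
  node-e: 0.2 × 0.07 = 0.014
  node-d: 0.255 × 0.26 = 0.0663
  node-a: 0.485 × 0.0225 = 0.0109125
  node-c: 0.06 × 0.076 = 0.00456
Sum = 0.0957725.
P(node-d | evidence) = 0.0663 / 0.0957725 ≈ 0.692.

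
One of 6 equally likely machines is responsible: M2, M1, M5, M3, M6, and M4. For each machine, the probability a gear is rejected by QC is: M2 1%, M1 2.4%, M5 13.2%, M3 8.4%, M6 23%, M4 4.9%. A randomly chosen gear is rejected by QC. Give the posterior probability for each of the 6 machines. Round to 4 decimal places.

M2 0.0189, M1 0.0454, M5 0.2495, M3 0.1588, M6 0.4348, M4 0.0926

With a uniform prior (1/6 each), posterior ∝ likelihood:
  M2: 0.01
  M1: 0.024
  M5: 0.132
  M3: 0.084
  M6: 0.23
  M4: 0.049
Sum = 0.529.
P(M2 | rejected) = 0.01/0.529 ≈ 0.0189
P(M1 | rejected) = 0.024/0.529 ≈ 0.0454
P(M5 | rejected) = 0.132/0.529 ≈ 0.2495
P(M3 | rejected) = 0.084/0.529 ≈ 0.1588
P(M6 | rejected) = 0.23/0.529 ≈ 0.4348
P(M4 | rejected) = 0.049/0.529 ≈ 0.0926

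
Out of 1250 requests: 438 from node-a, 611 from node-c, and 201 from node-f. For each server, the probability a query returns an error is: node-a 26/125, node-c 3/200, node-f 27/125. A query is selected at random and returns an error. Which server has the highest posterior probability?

Prior × likelihood for each hypothesis:
  node-a: 0.3504 × 0.208 = 0.0728832
  node-c: 0.4888 × 0.015 = 0.007332
  node-f: 0.1608 × 0.216 = 0.0347328
Sum = 0.114948.
Largest term belongs to node-a, so node-a is most probable.

node-a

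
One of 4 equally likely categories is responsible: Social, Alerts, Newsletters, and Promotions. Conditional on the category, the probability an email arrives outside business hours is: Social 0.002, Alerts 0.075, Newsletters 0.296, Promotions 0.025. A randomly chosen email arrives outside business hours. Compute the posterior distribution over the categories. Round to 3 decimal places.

Social 0.005, Alerts 0.188, Newsletters 0.744, Promotions 0.063

With a uniform prior (1/4 each), posterior ∝ likelihood:
  Social: 0.002
  Alerts: 0.075
  Newsletters: 0.296
  Promotions: 0.025
Sum = 0.398.
P(Social | off-hours) = 0.002/0.398 ≈ 0.005
P(Alerts | off-hours) = 0.075/0.398 ≈ 0.188
P(Newsletters | off-hours) = 0.296/0.398 ≈ 0.744
P(Promotions | off-hours) = 0.025/0.398 ≈ 0.063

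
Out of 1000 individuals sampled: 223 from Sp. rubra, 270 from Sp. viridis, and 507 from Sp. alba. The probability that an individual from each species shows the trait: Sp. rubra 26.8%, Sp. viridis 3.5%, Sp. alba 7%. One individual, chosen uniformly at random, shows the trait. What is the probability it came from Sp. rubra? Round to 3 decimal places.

0.571

Unnormalized posteriors (prior × likelihood):
  Sp. rubra: 0.223 × 0.268 = 0.059764
  Sp. viridis: 0.27 × 0.035 = 0.00945
  Sp. alba: 0.507 × 0.07 = 0.03549
Sum = 0.104704.
P(Sp. rubra | evidence) = 0.059764 / 0.104704 ≈ 0.571.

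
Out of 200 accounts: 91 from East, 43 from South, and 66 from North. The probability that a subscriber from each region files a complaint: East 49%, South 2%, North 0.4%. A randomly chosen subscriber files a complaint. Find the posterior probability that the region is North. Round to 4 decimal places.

0.0058

Compute prior × likelihood for every hypothesis:
  East: 0.455 × 0.49 = 0.22295
  South: 0.215 × 0.02 = 0.0043
  North: 0.33 × 0.004 = 0.00132
Total = 0.22857.
P(North | evidence) = 0.00132 / 0.22857 ≈ 0.0058.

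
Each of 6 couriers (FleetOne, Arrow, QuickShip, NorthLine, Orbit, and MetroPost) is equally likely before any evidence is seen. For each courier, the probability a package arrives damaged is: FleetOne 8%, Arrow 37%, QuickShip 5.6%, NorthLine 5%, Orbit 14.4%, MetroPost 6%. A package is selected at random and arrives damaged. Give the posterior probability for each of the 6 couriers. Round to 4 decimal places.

Since the prior is uniform, the posterior is proportional to the likelihood:
  FleetOne: 0.08
  Arrow: 0.37
  QuickShip: 0.056
  NorthLine: 0.05
  Orbit: 0.144
  MetroPost: 0.06
Sum = 0.76.
P(FleetOne | damaged) = 0.08/0.76 ≈ 0.1053
P(Arrow | damaged) = 0.37/0.76 ≈ 0.4868
P(QuickShip | damaged) = 0.056/0.76 ≈ 0.0737
P(NorthLine | damaged) = 0.05/0.76 ≈ 0.0658
P(Orbit | damaged) = 0.144/0.76 ≈ 0.1895
P(MetroPost | damaged) = 0.06/0.76 ≈ 0.0789

FleetOne 0.1053, Arrow 0.4868, QuickShip 0.0737, NorthLine 0.0658, Orbit 0.1895, MetroPost 0.0789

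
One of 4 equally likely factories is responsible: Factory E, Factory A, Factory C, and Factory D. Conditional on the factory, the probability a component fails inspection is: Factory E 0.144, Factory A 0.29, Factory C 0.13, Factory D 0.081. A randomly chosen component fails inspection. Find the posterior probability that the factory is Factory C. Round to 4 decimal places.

Since the prior is uniform, the posterior is proportional to the likelihood:
  Factory E: 0.144
  Factory A: 0.29
  Factory C: 0.13
  Factory D: 0.081
Sum = 0.645.
P(Factory C | evidence) = 0.13 / 0.645 ≈ 0.2016.

0.2016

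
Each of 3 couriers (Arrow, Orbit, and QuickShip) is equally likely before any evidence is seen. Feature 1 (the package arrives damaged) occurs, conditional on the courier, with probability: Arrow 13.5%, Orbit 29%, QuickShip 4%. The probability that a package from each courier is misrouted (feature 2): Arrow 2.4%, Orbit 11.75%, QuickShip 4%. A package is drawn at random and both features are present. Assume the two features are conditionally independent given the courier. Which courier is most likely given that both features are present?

With a uniform prior (1/3 each), posterior ∝ likelihood:
  Arrow: 0.135 × 0.024 = 0.00324
  Orbit: 0.29 × 0.1175 = 0.034075
  QuickShip: 0.04 × 0.04 = 0.0016
Total = 0.038915.
Largest term belongs to Orbit, so Orbit is most probable.

Orbit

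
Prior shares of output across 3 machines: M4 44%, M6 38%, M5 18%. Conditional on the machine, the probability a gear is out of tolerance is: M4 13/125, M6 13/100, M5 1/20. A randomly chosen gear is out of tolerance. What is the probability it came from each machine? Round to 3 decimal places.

M4 0.439, M6 0.474, M5 0.086

By Bayes' rule, posterior ∝ prior × likelihood:
  M4: 0.44 × 0.104 = 0.04576
  M6: 0.38 × 0.13 = 0.0494
  M5: 0.18 × 0.05 = 0.009
Total = 0.10416.
P(M4 | oversize) = 0.04576/0.10416 ≈ 0.439
P(M6 | oversize) = 0.0494/0.10416 ≈ 0.474
P(M5 | oversize) = 0.009/0.10416 ≈ 0.086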